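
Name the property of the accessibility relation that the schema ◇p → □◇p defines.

The Euclidean property

Suppose ◇p→□◇p is valid. Take Rxy, Rxz and set V(p)={y}. Then ◇p at x, so □◇p at x, so ◇p at z, so some w with Rzw has p; w=y, i.e. Rzy. By symmetry of the argument, Ryz.
Conversely, on a frame with the Euclidean property the schema holds at every world under every valuation.
Frame condition: ∀x ∀y ∀z (Rxy ∧ Rxz → Ryz).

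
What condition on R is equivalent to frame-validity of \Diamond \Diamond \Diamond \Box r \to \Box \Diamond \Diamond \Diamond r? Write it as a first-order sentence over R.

\forall x \forall y \forall z ((x R^3 y \wedge xRz) \to \exists w (yRw \wedge z R^3 w))

This is a Sahlqvist (Geach-type) schema ◇^3□^1r → □^1◇^3r.
Minimal-valuation argument: fix x; take any y with xR^3y and any z with xR^1z. Set V(r) to the set of worlds R-reachable from y in exactly 1 step. Then □^1r holds at y, so the antecedent holds at x; validity forces ◇^3r at z, giving a w with zR^3w and yR^1w.
First-order correspondent: \forall x \forall y \forall z ((x R^3 y \wedge xRz) \to \exists w (yRw \wedge z R^3 w)).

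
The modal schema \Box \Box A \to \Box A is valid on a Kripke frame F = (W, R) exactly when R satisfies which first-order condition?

density

Suppose □□A→□A is valid. Take Rxy and set V(A)={w : xR²w}. Then □□A at x, so □A at x, so A at y, i.e. ∃z(Rxz∧Rzy).
The converse is a direct semantic check.
So the correspondent is density.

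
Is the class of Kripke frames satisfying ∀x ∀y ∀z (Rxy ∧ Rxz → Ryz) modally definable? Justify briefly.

Yes, by ◇q → □◇q

This is a Sahlqvist condition; the 5 axiom ◇q → □◇q defines it.
Suppose ◇q→□◇q is valid. Take Rxy, Rxz and set V(q)={y}. Then ◇q at x, so □◇q at x, so ◇q at z, so some w with Rzw has q; w=y, i.e. Rzy. By symmetry of the argument, Ryz.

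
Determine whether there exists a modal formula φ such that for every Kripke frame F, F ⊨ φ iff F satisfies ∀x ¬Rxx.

Any modally definable frame class is closed under surjective bounded morphisms.
The 5-cycle (worlds w0,w1,w2,w3,w4 with w0→w1→w2→w3→w4→w0) is irreflexive, and the map sending every world to a single reflexive point • is a surjective bounded morphism (forth: every edge maps to (•,•); back: every world has a successor). So any modal formula valid on the 5-cycle is also valid on the reflexive point, which is not irreflexive.
Hence irreflexivity is not modally definable.

Not modally definable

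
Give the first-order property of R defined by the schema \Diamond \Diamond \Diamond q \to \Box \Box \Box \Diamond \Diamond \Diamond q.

\forall x \forall y \forall z ((x R^3 y \wedge x R^3 z) \to \exists w (y = w \wedge z R^3 w))

This is a Sahlqvist (Geach-type) schema ◇^3□^0q → □^3◇^3q.
First-order correspondent: \forall x \forall y \forall z ((x R^3 y \wedge x R^3 z) \to \exists w (y = w \wedge z R^3 w)).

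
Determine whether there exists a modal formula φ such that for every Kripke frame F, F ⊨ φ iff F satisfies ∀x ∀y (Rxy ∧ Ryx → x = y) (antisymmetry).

No — not modally definable

Modal frame validity is preserved under surjective bounded morphisms.
The 4-cycle (worlds w0,w1,w2,w3 with w0→w1→w2→w3→w0) is antisymmetric. Sending even-indexed worlds to s and odd-indexed worlds to t is a surjective bounded morphism onto the two-world frame with s↔t, which is not antisymmetric.
So no modal formula (or set of formulas) defines exactly the antisymmetric frames.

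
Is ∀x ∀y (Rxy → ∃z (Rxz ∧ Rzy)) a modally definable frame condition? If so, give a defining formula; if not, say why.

Yes: it is density, defined by the C4 schema □□q → □q.

Definable; □□q → □q defines it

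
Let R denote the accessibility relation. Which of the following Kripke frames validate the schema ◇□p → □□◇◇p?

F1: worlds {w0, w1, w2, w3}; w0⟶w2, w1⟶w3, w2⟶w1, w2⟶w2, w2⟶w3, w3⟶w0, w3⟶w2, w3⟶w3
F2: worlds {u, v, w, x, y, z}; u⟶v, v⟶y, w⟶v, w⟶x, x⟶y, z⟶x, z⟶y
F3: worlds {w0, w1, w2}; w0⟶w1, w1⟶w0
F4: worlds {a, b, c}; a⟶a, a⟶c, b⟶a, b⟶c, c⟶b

This is the axiom for a generalized confluence (Geach) condition; its first-order frame correspondent is ∀x ∀y ∀z ((xRy ∧ xR²z) → ∃w (yRw ∧ zR²w)).
F1: condition met.
F2: fails — uRv, uR²y but no t with vRt and yR²t.
F3: condition met.
F4: fails — aRc, aR²c but no w with cRw and cR²w.
Valid on: F1, F3.

F1, F3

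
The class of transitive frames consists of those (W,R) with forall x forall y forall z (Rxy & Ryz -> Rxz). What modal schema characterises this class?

This is transitivity; the standard corresponding axiom is 4: □q → □□q.
Suppose □q→□□q is valid. Take Rxy, Ryz and set V(q)={w : Rxw}. Then □q at x, so □□q at x, so □q at y, so q at z, i.e. Rxz.

□q → □□q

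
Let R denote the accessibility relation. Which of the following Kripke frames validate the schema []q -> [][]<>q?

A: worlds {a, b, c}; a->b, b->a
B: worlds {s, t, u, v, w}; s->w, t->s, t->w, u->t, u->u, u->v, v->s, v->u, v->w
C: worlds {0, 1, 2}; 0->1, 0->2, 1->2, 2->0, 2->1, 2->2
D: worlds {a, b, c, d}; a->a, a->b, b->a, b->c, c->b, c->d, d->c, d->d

The schema corresponds to a generalized confluence (Geach) condition: forall x forall z (x R^2 z -> exists w (xRw & zRw)).
A: satisfies the condition.
B: fails — tR²w but no w* with tRw* and wRw*.
C: satisfies the condition.
D: satisfies the condition.

A, C, D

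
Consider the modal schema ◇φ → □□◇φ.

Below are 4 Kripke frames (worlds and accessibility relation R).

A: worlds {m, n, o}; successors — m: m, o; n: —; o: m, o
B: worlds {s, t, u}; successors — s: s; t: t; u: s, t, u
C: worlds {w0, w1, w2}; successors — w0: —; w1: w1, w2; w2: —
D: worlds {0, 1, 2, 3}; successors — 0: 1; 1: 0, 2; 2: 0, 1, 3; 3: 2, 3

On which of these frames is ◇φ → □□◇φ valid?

A

Frame correspondent (Sahlqvist): ∀x ∀y ∀z ((xRy ∧ xR²z) → ∃w (y = w ∧ zRw)) — i.e. a generalized confluence (Geach) condition.
A: satisfies the condition.
B: fails — uRs, uR²t but no w with s=w and tRw.
C: fails — w1Rw1, w1R²w2 but no w with w1=w and w2Rw.
D: fails — 1R0, 1R²0 but no w with 0=w and 0Rw.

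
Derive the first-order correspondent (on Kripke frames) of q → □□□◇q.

This is a Sahlqvist (Geach-type) schema ◇^0□^0q → □^3◇^1q.
Minimal-valuation argument: fix x; take any y with xR^0y and any z with xR^3z. Set V(q) to the set of worlds R-reachable from y in exactly 0 steps. Then □^0q holds at y, so the antecedent holds at x; validity forces ◇^1q at z, giving a w with zR^1w and yR^0w.
First-order correspondent: ∀x ∀z (xR³z → ∃w (x = w ∧ zRw)).

∀x ∀z (xR³z → ∃w (x = w ∧ zRw))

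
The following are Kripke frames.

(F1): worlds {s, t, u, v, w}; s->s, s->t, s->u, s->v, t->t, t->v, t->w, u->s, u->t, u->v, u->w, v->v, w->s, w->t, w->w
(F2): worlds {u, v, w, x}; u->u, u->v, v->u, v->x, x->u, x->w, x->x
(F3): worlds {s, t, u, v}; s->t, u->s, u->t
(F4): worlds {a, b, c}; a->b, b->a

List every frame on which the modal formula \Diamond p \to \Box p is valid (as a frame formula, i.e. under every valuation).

(F4)

Frame correspondent (Sahlqvist): \forall x \forall y \forall z (Rxy \wedge Rxz \to y = z) — i.e. partial functionality.
(F1): fails — s sees both s and t.
(F2): fails — u sees both u and v.
(F3): fails — u sees both s and t.
(F4): condition met.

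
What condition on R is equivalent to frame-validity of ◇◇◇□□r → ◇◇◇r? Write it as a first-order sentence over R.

This is a Sahlqvist (Geach-type) schema ◇^3□^2r → □^0◇^3r.
Minimal-valuation argument: fix x; take any y with xR^3y and any z with xR^0z. Set V(r) to the set of worlds R-reachable from y in exactly 2 steps. Then □^2r holds at y, so the antecedent holds at x; validity forces ◇^3r at z, giving a w with zR^3w and yR^2w.
First-order correspondent: ∀x ∀y (xR³y → ∃w (yR²w ∧ xR³w)).

∀x ∀y (xR³y → ∃w (yR²w ∧ xR³w))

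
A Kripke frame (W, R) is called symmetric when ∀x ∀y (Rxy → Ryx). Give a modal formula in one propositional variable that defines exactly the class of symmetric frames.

ψ → □◇ψ

The condition is symmetry. The B schema ψ → □◇ψ defines it.
Suppose ψ→□◇ψ is valid. Take Rxy and set V(ψ)={x}. Then ψ at x, so □◇ψ at x, so ◇ψ at y, so some z with Ryz has ψ; z=x, i.e. Ryx.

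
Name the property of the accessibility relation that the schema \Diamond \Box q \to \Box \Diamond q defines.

Convergence

Suppose ◇□q→□◇q is valid. Take Rxy, Rxz and set V(q)={w : Ryw}. Then □q at y so ◇□q at x, so □◇q at x, so ◇q at z, giving w with Rzw and Ryw.
Conversely, any frame satisfying \forall x \forall y \forall z (Rxy \wedge Rxz \to \exists w (Ryw \wedge Rzw)) validates the schema.
Frame condition: \forall x \forall y \forall z (Rxy \wedge Rxz \to \exists w (Ryw \wedge Rzw)).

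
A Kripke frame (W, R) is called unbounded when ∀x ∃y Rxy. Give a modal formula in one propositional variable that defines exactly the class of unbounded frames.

□p → ◇p

The condition is seriality. The D schema □p → ◇p defines it.
Suppose □p→◇p is valid. At any x set V(p)=W. Then □p at x, so ◇p at x, so x has a successor.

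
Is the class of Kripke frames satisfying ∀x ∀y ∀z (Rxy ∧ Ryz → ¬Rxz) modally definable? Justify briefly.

No — not modally definable

If a class were modally definable it would be closed under surjective bounded morphisms (Goldblatt–Thomason).
The 7-cycle (worlds a,b,c,d,e,f,g with a→b→c→d→e→f→g→a) is intransitive. Mapping every world to a single reflexive point • is a surjective bounded morphism; the reflexive point is not intransitive (R••∧R•• but R••).
Hence intransitivity is not modally definable.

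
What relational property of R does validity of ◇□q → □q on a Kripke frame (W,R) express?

This schema is equivalent to the 5 axiom ◇q → □◇q.
Its frame correspondent is the Euclidean property — ∀x ∀y ∀z (Rxy ∧ Rxz → Ryz).

the Euclidean property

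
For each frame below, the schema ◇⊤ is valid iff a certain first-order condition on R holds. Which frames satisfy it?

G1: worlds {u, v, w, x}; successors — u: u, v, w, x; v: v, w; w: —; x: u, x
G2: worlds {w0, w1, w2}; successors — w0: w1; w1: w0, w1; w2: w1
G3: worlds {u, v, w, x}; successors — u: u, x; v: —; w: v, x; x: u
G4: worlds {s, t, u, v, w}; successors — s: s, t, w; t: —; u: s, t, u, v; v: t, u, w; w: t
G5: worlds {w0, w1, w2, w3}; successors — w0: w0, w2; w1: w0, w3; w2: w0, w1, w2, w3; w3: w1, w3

Frame correspondent (Sahlqvist): ∀x ∃y Rxy — i.e. seriality.
G1: fails — world w has no successor.
G2: holds.
G3: fails — world v has no successor.
G4: fails — world t has no successor.
G5: holds.
Valid on: G2, G5.

G2, G5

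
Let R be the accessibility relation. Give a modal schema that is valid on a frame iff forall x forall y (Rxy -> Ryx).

The condition is symmetry. The B schema p → □◇p defines it.

p → □◇p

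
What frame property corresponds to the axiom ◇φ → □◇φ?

the Euclidean property

This schema is the 5 axiom.
Its frame correspondent is the Euclidean property — ∀x ∀y ∀z (Rxy ∧ Rxz → Ryz).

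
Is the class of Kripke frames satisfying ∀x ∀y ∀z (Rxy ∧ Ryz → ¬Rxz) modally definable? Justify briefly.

Not modally definable

Modal frame validity is preserved under surjective bounded morphisms.
The 7-cycle (worlds s,t,u,v,w,x,y with s→t→u→v→w→x→y→s) is intransitive. Mapping every world to a single reflexive point • is a surjective bounded morphism; the reflexive point is not intransitive (R••∧R•• but R••).
So the class is not modally definable.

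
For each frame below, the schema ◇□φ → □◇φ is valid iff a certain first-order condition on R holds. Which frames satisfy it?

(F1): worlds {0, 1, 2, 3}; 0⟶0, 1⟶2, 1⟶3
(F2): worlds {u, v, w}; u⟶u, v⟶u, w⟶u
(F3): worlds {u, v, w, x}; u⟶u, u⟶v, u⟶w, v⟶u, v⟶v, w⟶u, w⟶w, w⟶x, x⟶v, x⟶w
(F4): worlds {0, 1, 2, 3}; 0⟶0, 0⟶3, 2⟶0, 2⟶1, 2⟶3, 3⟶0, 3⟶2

The schema corresponds to convergence: ∀x ∀y ∀z (Rxy ∧ Rxz → ∃w (Ryw ∧ Rzw)).
(F1): fails — R12 and R12 but 2 and 2 have no common successor.
(F2): ✓.
(F3): ✓.
(F4): fails — R23 and R21 but 3 and 1 have no common successor.

(F2), (F3)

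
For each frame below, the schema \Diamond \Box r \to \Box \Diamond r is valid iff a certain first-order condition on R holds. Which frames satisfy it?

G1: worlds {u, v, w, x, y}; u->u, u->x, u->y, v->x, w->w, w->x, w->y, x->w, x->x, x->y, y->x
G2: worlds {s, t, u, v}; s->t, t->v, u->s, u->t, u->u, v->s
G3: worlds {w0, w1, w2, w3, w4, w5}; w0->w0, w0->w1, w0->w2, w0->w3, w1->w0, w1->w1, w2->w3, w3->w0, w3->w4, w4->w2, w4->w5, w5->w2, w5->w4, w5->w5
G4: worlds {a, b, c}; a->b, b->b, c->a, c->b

G1, G4

Frame correspondent (Sahlqvist): \forall x \forall y \forall z (Rxy \wedge Rxz \to \exists w (Ryw \wedge Rzw)) — i.e. convergence.
G1: ✓.
G2: fails — Rut and Ruu but t and u have no common successor.
G3: fails — Rw0w1 and Rw0w2 but w1 and w2 have no common successor.
G4: ✓.
Valid on: G1, G4.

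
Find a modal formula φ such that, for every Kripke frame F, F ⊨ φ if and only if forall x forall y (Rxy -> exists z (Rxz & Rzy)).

□□r → □r

This is density; the standard corresponding axiom is C4: □□r → □r.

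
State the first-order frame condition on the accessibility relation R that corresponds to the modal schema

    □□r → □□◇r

This is a Sahlqvist (Geach-type) schema ◇^0□^2r → □^2◇^1r.
Minimal-valuation argument: fix x; take any y with xR^0y and any z with xR^2z. Set V(r) to the set of worlds R-reachable from y in exactly 2 steps. Then □^2r holds at y, so the antecedent holds at x; validity forces ◇^1r at z, giving a w with zR^1w and yR^2w.
First-order correspondent: ∀x ∀z (xR²z → ∃w (xR²w ∧ zRw)).

∀x ∀z (xR²z → ∃w (xR²w ∧ zRw))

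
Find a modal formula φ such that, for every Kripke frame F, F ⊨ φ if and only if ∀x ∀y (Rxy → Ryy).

A defining formula is □(□ψ → ψ) (the T□ axiom).
Suppose □(□ψ→ψ) is valid. Take Rxy and set V(ψ)={w : Ryw}. Then at y, □ψ holds; since □(□ψ→ψ) at x, □ψ→ψ at y, so ψ at y, i.e. Ryy.

□(□ψ → ψ)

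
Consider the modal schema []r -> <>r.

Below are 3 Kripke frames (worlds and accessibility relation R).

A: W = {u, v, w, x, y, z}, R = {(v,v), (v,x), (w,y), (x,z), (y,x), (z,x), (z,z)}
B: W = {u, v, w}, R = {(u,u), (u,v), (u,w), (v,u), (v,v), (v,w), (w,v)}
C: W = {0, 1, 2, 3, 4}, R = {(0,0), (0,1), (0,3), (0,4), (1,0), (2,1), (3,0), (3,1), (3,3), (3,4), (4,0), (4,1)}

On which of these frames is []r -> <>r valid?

B, C

The schema corresponds to seriality: forall x exists y Rxy.
A: fails — world u has no successor.
B: holds.
C: holds.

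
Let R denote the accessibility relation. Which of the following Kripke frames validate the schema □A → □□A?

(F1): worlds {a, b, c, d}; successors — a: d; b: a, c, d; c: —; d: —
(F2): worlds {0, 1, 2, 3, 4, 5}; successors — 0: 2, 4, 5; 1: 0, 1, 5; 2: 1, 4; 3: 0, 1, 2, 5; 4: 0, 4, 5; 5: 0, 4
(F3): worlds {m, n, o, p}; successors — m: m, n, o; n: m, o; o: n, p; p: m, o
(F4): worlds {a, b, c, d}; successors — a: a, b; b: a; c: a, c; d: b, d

(F1)

This is the axiom for transitivity; its first-order frame correspondent is ∀x ∀y ∀z (Rxy ∧ Ryz → Rxz).
(F1): ✓.
(F2): fails — R10 and R02 but not R12.
(F3): fails — Ron and Rno but not Roo.
(F4): fails — Rba and Rab but not Rbb.
Valid on: (F1).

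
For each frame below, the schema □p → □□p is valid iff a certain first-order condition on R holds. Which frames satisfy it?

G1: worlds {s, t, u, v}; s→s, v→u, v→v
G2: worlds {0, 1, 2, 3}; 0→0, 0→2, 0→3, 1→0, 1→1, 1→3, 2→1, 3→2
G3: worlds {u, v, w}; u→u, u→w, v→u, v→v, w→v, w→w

G1

The schema corresponds to transitivity: ∀x ∀y ∀z (Rxy ∧ Ryz → Rxz).
G1: holds.
G2: fails — R10 and R02 but not R12.
G3: fails — Ruw and Rwv but not Ruv.
Valid on: G1.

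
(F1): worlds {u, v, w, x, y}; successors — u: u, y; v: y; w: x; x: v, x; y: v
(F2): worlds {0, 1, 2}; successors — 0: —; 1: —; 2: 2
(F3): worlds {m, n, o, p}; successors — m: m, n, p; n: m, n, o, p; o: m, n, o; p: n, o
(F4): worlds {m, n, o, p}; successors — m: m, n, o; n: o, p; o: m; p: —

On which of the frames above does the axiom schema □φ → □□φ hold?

This is the axiom for transitivity; its first-order frame correspondent is ∀x ∀y ∀z (Rxy ∧ Ryz → Rxz).
(F1): fails — Rwx and Rxv but not Rwv.
(F2): holds.
(F3): fails — Rom and Rmp but not Rop.
(F4): fails — Rom and Rmo but not Roo.
Valid on: (F2).

(F2)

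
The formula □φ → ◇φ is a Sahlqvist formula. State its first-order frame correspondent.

Seriality

Suppose □φ→◇φ is valid. At any x set V(φ)=W. Then □φ at x, so ◇φ at x, so x has a successor.
The converse is a direct semantic check.
So the correspondent is seriality.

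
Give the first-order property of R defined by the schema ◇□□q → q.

∀x ∀y (xRy → ∃w (yR²w ∧ x = w))

This is a Sahlqvist (Geach-type) schema ◇^1□^2q → □^0◇^0q.
First-order correspondent: ∀x ∀y (xRy → ∃w (yR²w ∧ x = w)).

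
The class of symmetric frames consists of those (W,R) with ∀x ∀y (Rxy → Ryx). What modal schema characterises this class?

ψ → □◇ψ

The condition is symmetry. The B schema ψ → □◇ψ defines it.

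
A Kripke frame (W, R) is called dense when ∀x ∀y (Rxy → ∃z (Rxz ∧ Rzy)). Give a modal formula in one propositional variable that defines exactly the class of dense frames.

The condition is density. The C4 schema □□r → □r defines it.
Suppose □□r→□r is valid. Take Rxy and set V(r)={w : xR²w}. Then □□r at x, so □r at x, so r at y, i.e. ∃z(Rxz∧Rzy).

□□r → □r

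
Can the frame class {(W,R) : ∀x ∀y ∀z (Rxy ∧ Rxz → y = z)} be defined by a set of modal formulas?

Yes, by ◇r → □r

This is a Sahlqvist condition; the CD axiom ◇r → □r defines it.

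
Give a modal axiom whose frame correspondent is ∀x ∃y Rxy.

A defining formula is □r → ◇r (the D axiom).
Suppose □r→◇r is valid. At any x set V(r)=W. Then □r at x, so ◇r at x, so x has a successor.

□r → ◇r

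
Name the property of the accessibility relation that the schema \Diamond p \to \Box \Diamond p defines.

The Euclidean property

Suppose ◇p→□◇p is valid. Take Rxy, Rxz and set V(p)={y}. Then ◇p at x, so □◇p at x, so ◇p at z, so some w with Rzw has p; w=y, i.e. Rzy. By symmetry of the argument, Ryz.
Conversely, on a frame with the Euclidean property the schema holds at every world under every valuation.
So the correspondent is the Euclidean property.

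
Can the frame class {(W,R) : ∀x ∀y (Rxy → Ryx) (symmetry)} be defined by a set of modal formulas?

Yes: it is symmetry, defined by the B schema r → □◇r.
Suppose r→□◇r is valid. Take Rxy and set V(r)={x}. Then r at x, so □◇r at x, so ◇r at y, so some z with Ryz has r; z=x, i.e. Ryx.

Yes, by r → □◇r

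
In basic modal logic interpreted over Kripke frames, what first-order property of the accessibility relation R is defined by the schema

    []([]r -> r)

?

Shift-reflexivity

Suppose □(□r→r) is valid. Take Rxy and set V(r)={w : Ryw}. Then at y, □r holds; since □(□r→r) at x, □r→r at y, so r at y, i.e. Ryy.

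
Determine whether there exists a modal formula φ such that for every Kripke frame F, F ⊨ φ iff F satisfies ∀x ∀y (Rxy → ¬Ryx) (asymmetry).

No

If a class were modally definable it would be closed under surjective bounded morphisms (Goldblatt–Thomason).
The 4-cycle (worlds 0,1,2,3 with 0→1→2→3→0) is asymmetric. Mapping every world to a single reflexive point • is a surjective bounded morphism, and the reflexive point is not asymmetric (R•• but asymmetry requires ¬R••).
So the class is not modally definable.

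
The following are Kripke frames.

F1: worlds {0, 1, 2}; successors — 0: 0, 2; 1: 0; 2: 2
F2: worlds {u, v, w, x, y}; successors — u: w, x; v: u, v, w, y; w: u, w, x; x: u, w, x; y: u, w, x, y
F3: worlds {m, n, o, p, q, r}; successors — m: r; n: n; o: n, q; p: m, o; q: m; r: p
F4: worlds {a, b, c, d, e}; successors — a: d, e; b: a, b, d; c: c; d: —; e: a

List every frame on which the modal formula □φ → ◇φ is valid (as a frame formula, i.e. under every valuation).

The schema corresponds to seriality: ∀x ∃y Rxy.
F1: condition met.
F2: condition met.
F3: condition met.
F4: fails — world d has no successor.
Valid on: F1, F2, F3.

F1, F2, F3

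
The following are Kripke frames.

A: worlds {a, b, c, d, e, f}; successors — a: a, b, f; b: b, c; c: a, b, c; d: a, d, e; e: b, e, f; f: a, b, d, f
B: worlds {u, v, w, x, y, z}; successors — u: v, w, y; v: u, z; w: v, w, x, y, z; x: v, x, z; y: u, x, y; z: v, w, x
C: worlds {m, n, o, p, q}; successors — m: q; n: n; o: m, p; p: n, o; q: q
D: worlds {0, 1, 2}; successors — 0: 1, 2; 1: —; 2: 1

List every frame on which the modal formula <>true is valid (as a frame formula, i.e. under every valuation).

Frame correspondent (Sahlqvist): forall x exists y Rxy — i.e. seriality.
A: ✓.
B: ✓.
C: ✓.
D: fails — world 1 has no successor.
Valid on: A, B, C.

A, B, C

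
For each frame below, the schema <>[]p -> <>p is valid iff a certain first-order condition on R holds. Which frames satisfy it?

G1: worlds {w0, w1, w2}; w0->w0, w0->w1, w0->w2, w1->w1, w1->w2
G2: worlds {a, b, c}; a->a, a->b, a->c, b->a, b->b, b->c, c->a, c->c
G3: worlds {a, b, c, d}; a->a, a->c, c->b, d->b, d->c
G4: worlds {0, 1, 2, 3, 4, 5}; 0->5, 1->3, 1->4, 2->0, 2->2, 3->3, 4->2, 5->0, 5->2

Frame correspondent (Sahlqvist): forall x forall y (xRy -> exists w (yRw & xRw)) — i.e. a generalized confluence (Geach) condition.
G1: fails — w0Rw2 but no w with w2Rw and w0Rw.
G2: holds.
G3: fails — aRc but no w with cRw and aRw.
G4: fails — 0R5 but no w with 5Rw and 0Rw.

G2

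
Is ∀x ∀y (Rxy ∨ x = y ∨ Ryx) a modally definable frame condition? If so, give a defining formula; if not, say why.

Not definable by any modal formula

Modal frame validity is preserved under disjoint unions.
Take 3 disjoint single-world reflexive frames: each is trivially connected, but their disjoint union has 3 worlds with no edge between distinct components, so it is not connected.
So no modal formula (or set of formulas) defines exactly the connected frames.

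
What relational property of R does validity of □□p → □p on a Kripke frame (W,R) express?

Density

Suppose □□p→□p is valid. Take Rxy and set V(p)={w : xR²w}. Then □□p at x, so □p at x, so p at y, i.e. ∃z(Rxz∧Rzy).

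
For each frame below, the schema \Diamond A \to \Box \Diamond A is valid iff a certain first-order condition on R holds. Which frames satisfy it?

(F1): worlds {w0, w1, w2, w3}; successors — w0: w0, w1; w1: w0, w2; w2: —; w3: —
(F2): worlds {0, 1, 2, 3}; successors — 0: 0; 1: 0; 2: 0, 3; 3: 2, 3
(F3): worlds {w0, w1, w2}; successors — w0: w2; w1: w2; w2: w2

(F3)

The schema corresponds to the Euclidean property: \forall x \forall y \forall z (Rxy \wedge Rxz \to Ryz).
(F1): fails — Rw0w1 and Rw0w1 but not Rw1w1.
(F2): fails — R23 and R20 but not R30.
(F3): condition met.
Valid on: (F3).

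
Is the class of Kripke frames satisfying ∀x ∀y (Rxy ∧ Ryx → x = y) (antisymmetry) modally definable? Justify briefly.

Not modally definable

Modal frame validity is preserved under surjective bounded morphisms.
The 4-cycle (worlds w0,w1,w2,w3 with w0→w1→w2→w3→w0) is antisymmetric. Sending even-indexed worlds to a and odd-indexed worlds to b is a surjective bounded morphism onto the two-world frame with a↔b, which is not antisymmetric.
Hence antisymmetry is not modally definable.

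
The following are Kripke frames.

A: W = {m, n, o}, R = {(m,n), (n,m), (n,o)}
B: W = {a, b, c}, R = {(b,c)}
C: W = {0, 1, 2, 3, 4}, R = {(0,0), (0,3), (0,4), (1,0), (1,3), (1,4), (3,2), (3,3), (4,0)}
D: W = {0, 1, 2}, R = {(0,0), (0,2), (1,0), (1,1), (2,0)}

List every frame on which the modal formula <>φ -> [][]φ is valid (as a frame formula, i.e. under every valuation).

B

Frame correspondent (Sahlqvist): forall x forall y forall z ((xRy & x R^2 z) -> exists w (y = w & z = w)) — i.e. a generalized confluence (Geach) condition.
A: fails — mRn, mR²m but n ≠ m.
B: ✓.
C: fails — 0R0, 0R²2 but 0 ≠ 2.
D: fails — 0R0, 0R²2 but 0 ≠ 2.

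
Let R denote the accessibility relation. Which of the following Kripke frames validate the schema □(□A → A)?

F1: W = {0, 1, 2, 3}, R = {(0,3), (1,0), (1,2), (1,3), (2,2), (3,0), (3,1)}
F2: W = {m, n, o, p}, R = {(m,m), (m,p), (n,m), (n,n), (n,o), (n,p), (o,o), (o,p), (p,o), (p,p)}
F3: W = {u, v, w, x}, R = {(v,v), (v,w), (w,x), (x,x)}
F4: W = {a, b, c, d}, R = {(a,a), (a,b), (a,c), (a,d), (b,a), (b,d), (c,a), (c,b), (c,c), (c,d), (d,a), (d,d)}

This is the axiom for shift-reflexivity; its first-order frame correspondent is ∀x ∀y (Rxy → Ryy).
F1: fails — R10 but not R00.
F2: ✓.
F3: fails — Rvw but not Rww.
F4: fails — Rab but not Rbb.
Valid on: F2.

F2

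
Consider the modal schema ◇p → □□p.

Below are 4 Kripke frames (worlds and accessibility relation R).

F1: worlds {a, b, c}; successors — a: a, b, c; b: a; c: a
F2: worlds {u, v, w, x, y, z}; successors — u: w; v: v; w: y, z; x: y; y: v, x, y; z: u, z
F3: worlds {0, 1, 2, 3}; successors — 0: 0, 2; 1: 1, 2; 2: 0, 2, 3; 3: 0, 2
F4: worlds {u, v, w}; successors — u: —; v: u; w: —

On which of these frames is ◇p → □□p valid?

Frame correspondent (Sahlqvist): ∀x ∀y ∀z ((xRy ∧ xR²z) → ∃w (y = w ∧ z = w)) — i.e. a generalized confluence (Geach) condition.
F1: fails — aRa, aR²b but a ≠ b.
F2: fails — uRw, uR²y but w ≠ y.
F3: fails — 0R0, 0R²2 but 0 ≠ 2.
F4: condition met.
Valid on: F4.

F4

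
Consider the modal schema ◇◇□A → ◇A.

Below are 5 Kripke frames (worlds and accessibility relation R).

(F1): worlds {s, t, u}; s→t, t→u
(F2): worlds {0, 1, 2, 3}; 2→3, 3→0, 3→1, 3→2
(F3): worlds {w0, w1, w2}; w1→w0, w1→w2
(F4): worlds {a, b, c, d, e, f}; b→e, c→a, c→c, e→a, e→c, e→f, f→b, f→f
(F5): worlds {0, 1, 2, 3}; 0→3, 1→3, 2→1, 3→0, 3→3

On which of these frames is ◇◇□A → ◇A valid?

(F3)

Frame correspondent (Sahlqvist): ∀x ∀y (xR²y → ∃w (yRw ∧ xRw)) — i.e. a generalized confluence (Geach) condition.
(F1): fails — sR²u but no w with uRw and sRw.
(F2): fails — 2R²0 but no w with 0Rw and 2Rw.
(F3): ✓.
(F4): fails — bR²a but no w with aRw and bRw.
(F5): fails — 2R²3 but no w with 3Rw and 2Rw.
Valid on: (F3).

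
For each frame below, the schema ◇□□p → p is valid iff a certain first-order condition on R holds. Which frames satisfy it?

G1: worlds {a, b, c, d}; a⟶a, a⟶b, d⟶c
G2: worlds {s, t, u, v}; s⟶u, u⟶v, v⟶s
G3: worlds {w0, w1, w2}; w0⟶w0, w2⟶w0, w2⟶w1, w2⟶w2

G2

The schema corresponds to a generalized confluence (Geach) condition: ∀x ∀y (xRy → ∃w (yR²w ∧ x = w)).
G1: fails — aRb but no w with bR²w and a=w.
G2: satisfies the condition.
G3: fails — w2Rw0 but no w with w0R²w and w2=w.
Valid on: G2.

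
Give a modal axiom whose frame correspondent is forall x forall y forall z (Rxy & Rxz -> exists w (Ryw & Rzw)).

◇□q → □◇q

The condition is convergence. The .2 schema ◇□q → □◇q defines it.
Suppose ◇□q→□◇q is valid. Take Rxy, Rxz and set V(q)={w : Ryw}. Then □q at y so ◇□q at x, so □◇q at x, so ◇q at z, giving w with Rzw and Ryw.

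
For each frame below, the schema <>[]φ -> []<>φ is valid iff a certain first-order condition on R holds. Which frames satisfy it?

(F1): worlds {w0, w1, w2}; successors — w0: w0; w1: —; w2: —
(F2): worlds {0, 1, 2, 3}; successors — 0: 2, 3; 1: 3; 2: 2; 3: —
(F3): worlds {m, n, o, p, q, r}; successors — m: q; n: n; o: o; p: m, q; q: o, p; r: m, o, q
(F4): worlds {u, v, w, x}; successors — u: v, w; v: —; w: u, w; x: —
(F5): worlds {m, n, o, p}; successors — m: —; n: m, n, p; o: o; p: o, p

(F1)

The schema corresponds to convergence: forall x forall y forall z (Rxy & Rxz -> exists w (Ryw & Rzw)).
(F1): satisfies the condition.
(F2): fails — R03 and R03 but 3 and 3 have no common successor.
(F3): fails — Rpm and Rpq but m and q have no common successor.
(F4): fails — Ruv and Ruv but v and v have no common successor.
(F5): fails — Rnn and Rnm but n and m have no common successor.
Valid on: (F1).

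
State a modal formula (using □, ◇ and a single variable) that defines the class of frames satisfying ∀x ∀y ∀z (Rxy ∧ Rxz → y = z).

This is partial functionality; the standard corresponding axiom is CD: ◇s → □s.

◇s → □s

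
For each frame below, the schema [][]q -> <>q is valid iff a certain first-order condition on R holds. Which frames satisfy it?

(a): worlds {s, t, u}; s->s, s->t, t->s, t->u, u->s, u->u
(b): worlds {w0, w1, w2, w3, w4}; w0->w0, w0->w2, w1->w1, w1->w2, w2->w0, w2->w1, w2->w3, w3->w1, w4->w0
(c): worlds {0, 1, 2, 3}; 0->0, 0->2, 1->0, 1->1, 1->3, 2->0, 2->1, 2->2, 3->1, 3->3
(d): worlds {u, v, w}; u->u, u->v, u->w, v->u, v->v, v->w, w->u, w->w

This is the axiom for a generalized confluence (Geach) condition; its first-order frame correspondent is forall x exists w (x R^2 w & xRw).
(a): ✓.
(b): ✓.
(c): ✓.
(d): ✓.

(a), (b), (c), (d)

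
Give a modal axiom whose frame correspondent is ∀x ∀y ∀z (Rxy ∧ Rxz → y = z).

◇p → □p

This is partial functionality; the standard corresponding axiom is CD: ◇p → □p.
Suppose ◇p→□p is valid. Take Rxy, Rxz and set V(p)={y}. Then ◇p at x, so □p at x, so p at z, i.e. z=y.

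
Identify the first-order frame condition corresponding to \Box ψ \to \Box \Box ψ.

Suppose □ψ→□□ψ is valid. Take Rxy, Ryz and set V(ψ)={w : Rxw}. Then □ψ at x, so □□ψ at x, so □ψ at y, so ψ at z, i.e. Rxz.
The converse is a direct semantic check.
Frame condition: \forall x \forall y \forall z (Rxy \wedge Ryz \to Rxz).

transitivity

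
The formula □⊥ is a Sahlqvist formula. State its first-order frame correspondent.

emptiness of R

□⊥ is valid iff no world has any successor (otherwise □⊥ fails at any world with one).
Conversely, any frame satisfying ∀x ∀y ¬Rxy validates the schema.
Frame condition: ∀x ∀y ¬Rxy.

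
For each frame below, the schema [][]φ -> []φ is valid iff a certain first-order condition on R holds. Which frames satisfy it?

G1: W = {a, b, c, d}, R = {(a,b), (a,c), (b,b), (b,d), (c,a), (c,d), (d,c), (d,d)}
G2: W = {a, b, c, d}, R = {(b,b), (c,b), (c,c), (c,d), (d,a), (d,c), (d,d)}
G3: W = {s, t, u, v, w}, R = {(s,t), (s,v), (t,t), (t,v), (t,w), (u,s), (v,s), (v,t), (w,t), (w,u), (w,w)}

G2

The schema corresponds to density: forall x forall y (Rxy -> exists z (Rxz & Rzy)).
G1: fails — Rac but no z with Raz and Rzc.
G2: ✓.
G3: fails — Rus but no z with Ruz and Rzs.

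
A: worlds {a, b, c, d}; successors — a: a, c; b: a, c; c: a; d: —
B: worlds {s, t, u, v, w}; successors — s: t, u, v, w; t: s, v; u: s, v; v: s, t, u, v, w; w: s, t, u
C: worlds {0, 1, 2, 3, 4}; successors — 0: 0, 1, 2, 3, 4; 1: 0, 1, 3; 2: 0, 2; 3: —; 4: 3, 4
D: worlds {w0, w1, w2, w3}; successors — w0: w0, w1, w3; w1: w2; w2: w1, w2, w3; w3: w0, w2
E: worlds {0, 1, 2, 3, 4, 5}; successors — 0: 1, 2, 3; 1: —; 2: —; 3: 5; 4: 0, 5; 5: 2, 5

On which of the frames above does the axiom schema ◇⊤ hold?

Frame correspondent (Sahlqvist): ∀x ∃y Rxy — i.e. seriality.
A: fails — world d has no successor.
B: satisfies the condition.
C: fails — world 3 has no successor.
D: satisfies the condition.
E: fails — world 1 has no successor.

B, D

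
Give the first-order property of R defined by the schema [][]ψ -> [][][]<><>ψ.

forall x forall z (x R^3 z -> exists w (x R^2 w & z R^2 w))

This is a Sahlqvist (Geach-type) schema ◇^0□^2ψ → □^3◇^2ψ.
Minimal-valuation argument: fix x; take any y with xR^0y and any z with xR^3z. Set V(ψ) to the set of worlds R-reachable from y in exactly 2 steps. Then □^2ψ holds at y, so the antecedent holds at x; validity forces ◇^2ψ at z, giving a w with zR^2w and yR^2w.
First-order correspondent: forall x forall z (x R^3 z -> exists w (x R^2 w & z R^2 w)).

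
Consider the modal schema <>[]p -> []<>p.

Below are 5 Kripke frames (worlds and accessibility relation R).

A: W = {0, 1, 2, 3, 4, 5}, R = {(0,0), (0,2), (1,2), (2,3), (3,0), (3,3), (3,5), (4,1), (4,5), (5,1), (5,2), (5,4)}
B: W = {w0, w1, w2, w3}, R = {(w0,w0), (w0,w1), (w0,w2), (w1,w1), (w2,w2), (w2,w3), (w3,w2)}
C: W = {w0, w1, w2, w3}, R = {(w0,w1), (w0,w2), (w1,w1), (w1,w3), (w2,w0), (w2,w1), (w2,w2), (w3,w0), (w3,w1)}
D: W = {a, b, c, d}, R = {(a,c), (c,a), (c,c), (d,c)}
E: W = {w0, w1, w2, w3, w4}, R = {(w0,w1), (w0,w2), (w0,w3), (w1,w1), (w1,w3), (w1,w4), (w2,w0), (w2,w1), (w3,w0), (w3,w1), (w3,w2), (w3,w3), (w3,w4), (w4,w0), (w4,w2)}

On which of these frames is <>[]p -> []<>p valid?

Frame correspondent (Sahlqvist): forall x forall y forall z (Rxy & Rxz -> exists w (Ryw & Rzw)) — i.e. convergence.
A: fails — R00 and R02 but 0 and 2 have no common successor.
B: fails — Rw0w1 and Rw0w2 but w1 and w2 have no common successor.
C: satisfies the condition.
D: satisfies the condition.
E: fails — Rw1w1 and Rw1w4 but w1 and w4 have no common successor.
Valid on: C, D.

C, D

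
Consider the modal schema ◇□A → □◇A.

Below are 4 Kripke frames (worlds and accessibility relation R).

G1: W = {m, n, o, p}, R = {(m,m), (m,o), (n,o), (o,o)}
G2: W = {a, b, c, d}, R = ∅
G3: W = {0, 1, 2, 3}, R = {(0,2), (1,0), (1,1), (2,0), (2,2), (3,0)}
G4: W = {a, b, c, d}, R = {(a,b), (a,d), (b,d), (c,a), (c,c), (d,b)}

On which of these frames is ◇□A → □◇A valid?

G1, G2

Frame correspondent (Sahlqvist): ∀x ∀y ∀z (Rxy ∧ Rxz → ∃w (Ryw ∧ Rzw)) — i.e. convergence.
G1: condition met.
G2: condition met.
G3: fails — R10 and R11 but 0 and 1 have no common successor.
G4: fails — Rab and Rad but b and d have no common successor.
Valid on: G1, G2.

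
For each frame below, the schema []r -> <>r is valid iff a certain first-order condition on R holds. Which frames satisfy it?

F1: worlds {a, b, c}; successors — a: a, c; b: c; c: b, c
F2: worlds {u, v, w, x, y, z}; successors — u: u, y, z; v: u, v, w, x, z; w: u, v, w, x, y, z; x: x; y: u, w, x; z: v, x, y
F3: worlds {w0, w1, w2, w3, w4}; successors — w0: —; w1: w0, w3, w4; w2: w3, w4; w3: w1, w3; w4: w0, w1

F1, F2

Frame correspondent (Sahlqvist): forall x exists y Rxy — i.e. seriality.
F1: condition met.
F2: condition met.
F3: fails — world w0 has no successor.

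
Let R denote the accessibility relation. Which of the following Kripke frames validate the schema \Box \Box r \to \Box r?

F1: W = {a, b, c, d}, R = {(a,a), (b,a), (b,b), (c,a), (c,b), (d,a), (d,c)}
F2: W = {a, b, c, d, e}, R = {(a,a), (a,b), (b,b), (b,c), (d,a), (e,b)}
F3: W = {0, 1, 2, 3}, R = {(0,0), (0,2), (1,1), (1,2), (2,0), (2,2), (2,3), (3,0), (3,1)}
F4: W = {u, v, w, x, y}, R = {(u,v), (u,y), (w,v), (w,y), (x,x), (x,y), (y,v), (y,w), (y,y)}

F2, F3, F4

The schema corresponds to density: \forall x \forall y (Rxy \to \exists z (Rxz \wedge Rzy)).
F1: fails — Rdc but no z with Rdz and Rzc.
F2: ✓.
F3: ✓.
F4: ✓.
Valid on: F2, F3, F4.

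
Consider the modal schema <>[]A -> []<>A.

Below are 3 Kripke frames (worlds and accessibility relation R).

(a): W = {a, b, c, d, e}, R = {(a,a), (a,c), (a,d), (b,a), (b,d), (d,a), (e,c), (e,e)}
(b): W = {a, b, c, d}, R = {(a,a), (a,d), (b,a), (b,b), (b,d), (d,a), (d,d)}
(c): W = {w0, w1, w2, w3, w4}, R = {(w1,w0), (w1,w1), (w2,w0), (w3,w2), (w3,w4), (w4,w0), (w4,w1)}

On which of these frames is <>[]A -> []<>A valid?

The schema corresponds to convergence: forall x forall y forall z (Rxy & Rxz -> exists w (Ryw & Rzw)).
(a): fails — Raa and Rac but a and c have no common successor.
(b): condition met.
(c): fails — Rw1w1 and Rw1w0 but w1 and w0 have no common successor.
Valid on: (b).

(b)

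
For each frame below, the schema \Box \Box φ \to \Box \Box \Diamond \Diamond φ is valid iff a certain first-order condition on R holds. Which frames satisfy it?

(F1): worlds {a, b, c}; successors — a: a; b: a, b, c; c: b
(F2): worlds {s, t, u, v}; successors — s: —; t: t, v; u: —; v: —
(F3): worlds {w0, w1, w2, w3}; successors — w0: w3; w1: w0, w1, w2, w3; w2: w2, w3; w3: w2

(F1), (F3)

The schema corresponds to a generalized confluence (Geach) condition: \forall x \forall z (x R^2 z \to \exists w (x R^2 w \wedge z R^2 w)).
(F1): ✓.
(F2): fails — tR²v but no w with tR²w and vR²w.
(F3): ✓.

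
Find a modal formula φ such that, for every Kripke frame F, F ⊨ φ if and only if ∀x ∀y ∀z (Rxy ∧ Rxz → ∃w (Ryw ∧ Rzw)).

The condition is convergence. The .2 schema ◇□s → □◇s defines it.
Suppose ◇□s→□◇s is valid. Take Rxy, Rxz and set V(s)={w : Ryw}. Then □s at y so ◇□s at x, so □◇s at x, so ◇s at z, giving w with Rzw and Ryw.

◇□s → □◇s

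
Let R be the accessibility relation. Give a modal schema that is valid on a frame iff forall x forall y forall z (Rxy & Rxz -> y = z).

◇p → □p

The condition is partial functionality. The CD schema ◇p → □p defines it.
Suppose ◇p→□p is valid. Take Rxy, Rxz and set V(p)={y}. Then ◇p at x, so □p at x, so p at z, i.e. z=y.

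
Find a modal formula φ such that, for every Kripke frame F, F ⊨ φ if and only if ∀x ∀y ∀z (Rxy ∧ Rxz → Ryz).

The condition is the Euclidean property. The 5 schema ◇r → □◇r defines it.
Suppose ◇r→□◇r is valid. Take Rxy, Rxz and set V(r)={y}. Then ◇r at x, so □◇r at x, so ◇r at z, so some w with Rzw has r; w=y, i.e. Rzy. By symmetry of the argument, Ryz.

◇r → □◇r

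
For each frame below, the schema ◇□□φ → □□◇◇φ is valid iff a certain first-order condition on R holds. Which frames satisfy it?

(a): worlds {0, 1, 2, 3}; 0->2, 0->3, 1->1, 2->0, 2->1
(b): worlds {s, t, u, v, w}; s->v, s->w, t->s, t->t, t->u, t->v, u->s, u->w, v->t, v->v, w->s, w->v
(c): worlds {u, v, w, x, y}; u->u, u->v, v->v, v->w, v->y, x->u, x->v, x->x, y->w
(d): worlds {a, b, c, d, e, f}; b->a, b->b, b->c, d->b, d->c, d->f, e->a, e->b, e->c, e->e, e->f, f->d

(b)

The schema corresponds to a generalized confluence (Geach) condition: ∀x ∀y ∀z ((xRy ∧ xR²z) → ∃w (yR²w ∧ zR²w)).
(a): fails — 0R3, 0R²0 but no w with 3R²w and 0R²w.
(b): holds.
(c): fails — uRu, uR²w but no t with uR²t and wR²t.
(d): fails — bRa, bR²a but no w with aR²w and aR²w.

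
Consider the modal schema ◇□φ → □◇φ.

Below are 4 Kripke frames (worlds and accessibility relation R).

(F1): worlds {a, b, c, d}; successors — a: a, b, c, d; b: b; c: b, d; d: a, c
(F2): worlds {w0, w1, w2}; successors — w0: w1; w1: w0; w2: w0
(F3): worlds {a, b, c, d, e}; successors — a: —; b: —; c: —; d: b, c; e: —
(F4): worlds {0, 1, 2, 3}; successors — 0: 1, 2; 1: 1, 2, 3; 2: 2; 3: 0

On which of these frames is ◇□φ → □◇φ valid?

(F2)

Frame correspondent (Sahlqvist): ∀x ∀y ∀z (Rxy ∧ Rxz → ∃w (Ryw ∧ Rzw)) — i.e. convergence.
(F1): fails — Rab and Rad but b and d have no common successor.
(F2): satisfies the condition.
(F3): fails — Rdb and Rdb but b and b have no common successor.
(F4): fails — R12 and R13 but 2 and 3 have no common successor.
Valid on: (F2).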